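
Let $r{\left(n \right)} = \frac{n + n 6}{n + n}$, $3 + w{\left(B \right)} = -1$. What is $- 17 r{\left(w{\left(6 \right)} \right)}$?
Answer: $- \frac{119}{2} \approx -59.5$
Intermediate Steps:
$w{\left(B \right)} = -4$ ($w{\left(B \right)} = -3 - 1 = -4$)
$r{\left(n \right)} = \frac{7}{2}$ ($r{\left(n \right)} = \frac{n + 6 n}{2 n} = 7 n \frac{1}{2 n} = \frac{7}{2}$)
$- 17 r{\left(w{\left(6 \right)} \right)} = \left(-17\right) \frac{7}{2} = - \frac{119}{2}$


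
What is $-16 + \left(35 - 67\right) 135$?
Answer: $-4336$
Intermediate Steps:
$-16 + \left(35 - 67\right) 135 = -16 - 4320 = -4336$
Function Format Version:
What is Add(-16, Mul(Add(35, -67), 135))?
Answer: -4336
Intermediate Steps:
Add(-16, Mul(Add(35, -67), 135)) = Add(-16, Mul(-32, 135)) = Add(-16, -4320) = -4336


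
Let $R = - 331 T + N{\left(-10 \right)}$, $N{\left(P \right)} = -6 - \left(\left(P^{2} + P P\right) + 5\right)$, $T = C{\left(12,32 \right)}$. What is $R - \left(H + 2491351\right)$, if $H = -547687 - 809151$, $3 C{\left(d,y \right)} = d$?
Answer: $-1136048$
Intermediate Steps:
$C{\left(d,y \right)} = \frac{d}{3}$
$T = 4$ ($T = \frac{1}{3} \cdot 12 = 4$)
$N{\left(P \right)} = -11 - 2 P^{2}$ ($N{\left(P \right)} = -6 - \left(\left(P^{2} + P^{2}\right) + 5\right) = -6 - \left(2 P^{2} + 5\right) = -6 - \left(5 + 2 P^{2}\right) = -11 - 2 P^{2}$)
$R = -1535$ ($R = \left(-331\right) 4 - \left(11 + 2 \left(-10\right)^{2}\right) = -1324 - 211 = -1535$)
$H = -1356838$
$R - \left(H + 2491351\right) = -1535 - \left(-1356838 + 2491351\right) = -1535 - 1134513 = -1136048$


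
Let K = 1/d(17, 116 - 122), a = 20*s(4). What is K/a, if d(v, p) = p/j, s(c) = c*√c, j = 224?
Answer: -7/30 ≈ -0.23333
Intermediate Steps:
s(c) = c^(3/2)
d(v, p) = p/224
a = 160 (a = 20*4^(3/2) = 20*8 = 160)
K = -112/3 (K = 1/((116 - 122)/224) = 1/((1/224)*(-6)) = 1/(-3/112) = -112/3 ≈ -37.333)
K/a = -112/3/160 = -112/3*1/160 = -7/30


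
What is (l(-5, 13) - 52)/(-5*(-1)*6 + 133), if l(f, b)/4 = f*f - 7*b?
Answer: -316/163 ≈ -1.9387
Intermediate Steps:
l(f, b) = -28*b + 4*f**2 (l(f, b) = 4*(f*f - 7*b) = 4*(f**2 - 7*b) = -28*b + 4*f**2)
(l(-5, 13) - 52)/(-5*(-1)*6 + 133) = ((-28*13 + 4*(-5)**2) - 52)/(-5*(-1)*6 + 133) = ((-364 + 4*25) - 52)/(5*6 + 133) = ((-364 + 100) - 52)/(30 + 133) = (-264 - 52)/163 = -316*1/163 = -316/163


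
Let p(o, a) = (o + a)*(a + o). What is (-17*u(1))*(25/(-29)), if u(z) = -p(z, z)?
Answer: -1700/29 ≈ -58.621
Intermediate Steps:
p(o, a) = (a + o)² (p(o, a) = (a + o)*(a + o) = (a + o)²)
u(z) = -4*z² (u(z) = -(z + z)² = -(2*z)² = -4*z²)
(-17*u(1))*(25/(-29)) = (-(-68)*1²)*(25/(-29)) = (-(-68))*(25*(-1/29)) = -17*(-4)*(-25/29) = 68*(-25/29) = -1700/29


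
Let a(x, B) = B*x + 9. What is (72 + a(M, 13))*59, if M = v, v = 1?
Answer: 5546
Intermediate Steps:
M = 1
a(x, B) = 9 + B*x
(72 + a(M, 13))*59 = (72 + (9 + 13*1))*59 = (72 + (9 + 13))*59 = (72 + 22)*59 = 94*59 = 5546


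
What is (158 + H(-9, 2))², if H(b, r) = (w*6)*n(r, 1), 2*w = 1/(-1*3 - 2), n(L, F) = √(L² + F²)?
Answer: 124829/5 - 948*√5/5 ≈ 24542.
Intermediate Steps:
n(L, F) = √(F² + L²)
w = -⅒ (w = 1/(2*(-1*3 - 2)) = 1/(2*(-3 - 2)) = (½)/(-5) = (½)*(-⅕) = -⅒ ≈ -0.10000)
H(b, r) = -3*√(1 + r²)/5 (H(b, r) = (-⅒*6)*√(1² + r²) = -3*√(1 + r²)/5)
(158 + H(-9, 2))² = (158 - 3*√(1 + 2²)/5)² = (158 - 3*√(1 + 4)/5)² = (158 - 3*√5/5)²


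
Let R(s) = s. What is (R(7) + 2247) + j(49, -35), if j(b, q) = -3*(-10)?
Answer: 2284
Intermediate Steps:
j(b, q) = 30
(R(7) + 2247) + j(49, -35) = (7 + 2247) + 30 = 2254 + 30 = 2284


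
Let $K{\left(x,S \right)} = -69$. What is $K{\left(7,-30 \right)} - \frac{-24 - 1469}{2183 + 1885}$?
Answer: $- \frac{279199}{4068} \approx -68.633$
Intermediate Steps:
$K{\left(7,-30 \right)} - \frac{-24 - 1469}{2183 + 1885} = -69 - \frac{-24 - 1469}{2183 + 1885} = -69 - - \frac{1493}{4068} = -69 + \frac{1493}{4068} = - \frac{279199}{4068}$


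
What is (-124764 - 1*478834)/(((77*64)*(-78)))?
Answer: 301799/192192 ≈ 1.5703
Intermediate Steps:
(-124764 - 1*478834)/(((77*64)*(-78))) = (-124764 - 478834)/((4928*(-78))) = -603598/(-384384) = -603598*(-1/384384) = 301799/192192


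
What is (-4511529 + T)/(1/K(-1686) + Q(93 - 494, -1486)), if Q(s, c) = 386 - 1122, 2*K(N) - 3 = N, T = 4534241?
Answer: -19112148/619345 ≈ -30.859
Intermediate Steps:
K(N) = 3/2 + N/2
Q(s, c) = -736
(-4511529 + T)/(1/K(-1686) + Q(93 - 494, -1486)) = (-4511529 + 4534241)/(1/(3/2 + (1/2)*(-1686)) - 736) = 22712/(1/(3/2 - 843) - 736) = 22712/(1/(-1683/2) - 736) = 22712/(-2/1683 - 736) = 22712/(-1238690/1683) = 22712*(-1683/1238690) = -19112148/619345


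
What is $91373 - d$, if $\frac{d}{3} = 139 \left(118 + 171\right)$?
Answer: $-29140$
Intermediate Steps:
$d = 120513$ ($d = 3 \cdot 139 \left(118 + 171\right) = 3 \cdot 139 \cdot 289 = 3 \cdot 40171 = 120513$)
$91373 - d = 91373 - 120513 = -29140$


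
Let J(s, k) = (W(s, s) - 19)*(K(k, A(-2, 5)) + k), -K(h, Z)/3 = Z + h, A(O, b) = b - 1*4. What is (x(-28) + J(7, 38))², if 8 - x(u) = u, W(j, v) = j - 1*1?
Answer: 1129969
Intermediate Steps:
W(j, v) = -1 + j (W(j, v) = j - 1 = -1 + j)
A(O, b) = -4 + b (A(O, b) = b - 4 = -4 + b)
K(h, Z) = -3*Z - 3*h (K(h, Z) = -3*(Z + h) = -3*Z - 3*h)
x(u) = 8 - u
J(s, k) = (-20 + s)*(-3 - 2*k) (J(s, k) = ((-1 + s) - 19)*((-3*(-4 + 5) - 3*k) + k) = (-20 + s)*((-3*1 - 3*k) + k) = (-20 + s)*((-3 - 3*k) + k) = (-20 + s)*(-3 - 2*k))
(x(-28) + J(7, 38))² = ((8 - 1*(-28)) + (60 - 3*7 + 40*38 - 2*38*7))² = ((8 + 28) + (60 - 21 + 1520 - 532))² = (36 + 1027)² = 1063² = 1129969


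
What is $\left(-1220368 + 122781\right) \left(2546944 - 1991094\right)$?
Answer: $-610093733950$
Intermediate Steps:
$\left(-1220368 + 122781\right) \left(2546944 - 1991094\right) = \left(-1097587\right) 555850 = -610093733950$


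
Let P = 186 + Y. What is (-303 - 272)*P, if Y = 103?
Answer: -166175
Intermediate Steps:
P = 289 (P = 186 + 103 = 289)
(-303 - 272)*P = (-303 - 272)*289 = -575*289 = -166175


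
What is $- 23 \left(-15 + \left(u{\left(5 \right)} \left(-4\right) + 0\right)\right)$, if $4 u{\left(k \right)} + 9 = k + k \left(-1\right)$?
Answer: $138$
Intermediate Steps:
$u{\left(k \right)} = - \frac{9}{4}$ ($u{\left(k \right)} = - \frac{9}{4} + \frac{k + k \left(-1\right)}{4} = - \frac{9}{4} + \frac{k - k}{4} = - \frac{9}{4} + \frac{1}{4} \cdot 0 = - \frac{9}{4} + 0 = - \frac{9}{4}$)
$- 23 \left(-15 + \left(u{\left(5 \right)} \left(-4\right) + 0\right)\right) = - 23 \left(-15 + \left(\left(- \frac{9}{4}\right) \left(-4\right) + 0\right)\right) = - 23 \left(-15 + \left(9 + 0\right)\right) = - 23 \left(-15 + 9\right) = \left(-23\right) \left(-6\right) = 138$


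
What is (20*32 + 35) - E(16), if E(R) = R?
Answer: 659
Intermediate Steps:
(20*32 + 35) - E(16) = (20*32 + 35) - 1*16 = (640 + 35) - 16 = 675 - 16 = 659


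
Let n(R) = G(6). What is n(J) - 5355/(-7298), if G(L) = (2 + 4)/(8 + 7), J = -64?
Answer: 41371/36490 ≈ 1.1338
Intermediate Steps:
G(L) = ⅖ (G(L) = 6/15 = 6*(1/15) = ⅖)
n(R) = ⅖
n(J) - 5355/(-7298) = ⅖ - 5355/(-7298) = ⅖ - 5355*(-1)/7298 = ⅖ - 1*(-5355/7298) = ⅖ + 5355/7298 = 41371/36490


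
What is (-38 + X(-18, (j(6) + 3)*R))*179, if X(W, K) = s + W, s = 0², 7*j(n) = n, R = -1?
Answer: -10024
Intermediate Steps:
j(n) = n/7
s = 0
X(W, K) = W (X(W, K) = 0 + W = W)
(-38 + X(-18, (j(6) + 3)*R))*179 = (-38 - 18)*179 = -56*179 = -10024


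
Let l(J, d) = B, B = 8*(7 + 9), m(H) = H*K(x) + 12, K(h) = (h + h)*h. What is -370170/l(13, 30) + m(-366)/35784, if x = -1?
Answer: -91987885/31808 ≈ -2892.0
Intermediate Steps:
K(h) = 2*h² (K(h) = (2*h)*h = 2*h²)
m(H) = 12 + 2*H (m(H) = H*(2*(-1)²) + 12 = H*(2*1) + 12 = H*2 + 12 = 2*H + 12 = 12 + 2*H)
B = 128 (B = 8*16 = 128)
l(J, d) = 128
-370170/l(13, 30) + m(-366)/35784 = -370170/128 + (12 + 2*(-366))/35784 = -370170*1/128 + (12 - 732)*(1/35784) = -185085/64 - 720*1/35784 = -185085/64 - 10/497 = -91987885/31808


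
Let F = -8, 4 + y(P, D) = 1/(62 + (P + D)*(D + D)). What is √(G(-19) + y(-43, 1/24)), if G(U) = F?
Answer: 2*I*√33921219/3365 ≈ 3.4616*I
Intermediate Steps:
y(P, D) = -4 + 1/(62 + 2*D*(D + P)) (y(P, D) = -4 + 1/(62 + (P + D)*(D + D)) = -4 + 1/(62 + (D + P)*(2*D)) = -4 + 1/(62 + 2*D*(D + P)))
G(U) = -8
√(G(-19) + y(-43, 1/24)) = √(-8 + (-247/2 - 4*(1/24)² - 4*(-43)/24)/(31 + (1/24)² - 43/24)) = √(-8 + (-247/2 - 4*(1/24)² - 4*1/24*(-43))/(31 + (1/24)² + (1/24)*(-43))) = √(-8 + (-247/2 - 4*1/576 + 43/6)/(31 + 1/576 - 43/24)) = √(-8 + (-247/2 - 1/144 + 43/6)/(16825/576)) = √(-8 + (576/16825)*(-16753/144)) = √(-8 - 67012/16825) = √(-201612/16825) = 2*I*√33921219/3365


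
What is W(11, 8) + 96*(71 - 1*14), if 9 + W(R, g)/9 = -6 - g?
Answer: 5265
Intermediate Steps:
W(R, g) = -135 - 9*g (W(R, g) = -81 + 9*(-6 - g) = -81 + (-54 - 9*g) = -135 - 9*g)
W(11, 8) + 96*(71 - 1*14) = (-135 - 9*8) + 96*(71 - 1*14) = (-135 - 72) + 96*(71 - 14) = -207 + 96*57 = -207 + 5472 = 5265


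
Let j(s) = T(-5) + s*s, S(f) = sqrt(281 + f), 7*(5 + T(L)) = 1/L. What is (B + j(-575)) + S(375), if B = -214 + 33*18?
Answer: 11584999/35 + 4*sqrt(41) ≈ 3.3103e+5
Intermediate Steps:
T(L) = -5 + 1/(7*L) (T(L) = -5 + (1/L)/7 = -5 + 1/(7*L))
j(s) = -176/35 + s**2 (j(s) = (-5 + (1/7)/(-5)) + s*s = (-5 + (1/7)*(-1/5)) + s**2 = (-5 - 1/35) + s**2 = -176/35 + s**2)
B = 380 (B = -214 + 594 = 380)
(B + j(-575)) + S(375) = (380 + (-176/35 + (-575)**2)) + sqrt(281 + 375) = (380 + (-176/35 + 330625)) + sqrt(656) = (380 + 11571699/35) + 4*sqrt(41) = 11584999/35 + 4*sqrt(41)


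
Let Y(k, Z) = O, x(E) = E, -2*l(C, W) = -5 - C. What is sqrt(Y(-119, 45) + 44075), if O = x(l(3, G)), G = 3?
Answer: sqrt(44079) ≈ 209.95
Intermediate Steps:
l(C, W) = 5/2 + C/2 (l(C, W) = -(-5 - C)/2 = 5/2 + C/2)
O = 4 (O = 5/2 + (1/2)*3 = 5/2 + 3/2 = 4)
Y(k, Z) = 4
sqrt(Y(-119, 45) + 44075) = sqrt(4 + 44075) = sqrt(44079)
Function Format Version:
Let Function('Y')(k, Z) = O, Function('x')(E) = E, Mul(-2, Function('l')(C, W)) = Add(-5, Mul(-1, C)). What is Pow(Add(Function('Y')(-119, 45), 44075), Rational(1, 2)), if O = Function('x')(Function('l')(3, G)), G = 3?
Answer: Pow(44079, Rational(1, 2)) ≈ 209.95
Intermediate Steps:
Function('l')(C, W) = Add(Rational(5, 2), Mul(Rational(1, 2), C)) (Function('l')(C, W) = Mul(Rational(-1, 2), Add(-5, Mul(-1, C))) = Add(Rational(5, 2), Mul(Rational(1, 2), C)))
O = 4 (O = Add(Rational(5, 2), Mul(Rational(1, 2), 3)) = Add(Rational(5, 2), Rational(3, 2)) = 4)
Function('Y')(k, Z) = 4
Pow(Add(Function('Y')(-119, 45), 44075), Rational(1, 2)) = Pow(Add(4, 44075), Rational(1, 2)) = Pow(44079, Rational(1, 2))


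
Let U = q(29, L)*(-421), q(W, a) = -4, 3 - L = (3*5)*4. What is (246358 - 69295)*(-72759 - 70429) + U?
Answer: -25353295160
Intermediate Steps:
L = -57 (L = 3 - 3*5*4 = 3 - 15*4 = 3 - 1*60 = 3 - 60 = -57)
U = 1684 (U = -4*(-421) = 1684)
(246358 - 69295)*(-72759 - 70429) + U = (246358 - 69295)*(-72759 - 70429) + 1684 = 177063*(-143188) + 1684 = -25353296844 + 1684 = -25353295160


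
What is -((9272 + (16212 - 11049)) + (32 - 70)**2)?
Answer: -15879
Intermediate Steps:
-((9272 + (16212 - 11049)) + (32 - 70)**2) = -((9272 + 5163) + (-38)**2) = -(14435 + 1444) = -1*15879 = -15879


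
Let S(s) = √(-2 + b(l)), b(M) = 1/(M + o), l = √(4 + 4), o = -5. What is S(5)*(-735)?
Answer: -735*I*√(11 - 4*√2)/√(5 - 2*√2) ≈ -1152.9*I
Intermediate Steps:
l = 2*√2 (l = √8 = 2*√2 ≈ 2.8284)
b(M) = 1/(-5 + M) (b(M) = 1/(M - 5) = 1/(-5 + M))
S(s) = √(-2 + 1/(-5 + 2*√2))
S(5)*(-735) = (√(-11 + 4*√2)/√(5 - 2*√2))*(-735) = -735*√(-11 + 4*√2)/√(5 - 2*√2)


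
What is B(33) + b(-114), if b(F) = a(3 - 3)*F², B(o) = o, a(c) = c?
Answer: 33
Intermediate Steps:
b(F) = 0 (b(F) = (3 - 3)*F² = 0*F² = 0)
B(33) + b(-114) = 33 + 0 = 33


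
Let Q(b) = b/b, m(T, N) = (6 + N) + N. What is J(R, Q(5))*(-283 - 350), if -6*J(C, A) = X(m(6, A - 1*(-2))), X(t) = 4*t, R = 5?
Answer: 5064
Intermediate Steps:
m(T, N) = 6 + 2*N
Q(b) = 1
J(C, A) = -20/3 - 4*A/3 (J(C, A) = -2*(6 + 2*(A - 1*(-2)))/3 = -2*(6 + 2*(A + 2))/3 = -2*(6 + 2*(2 + A))/3 = -2*(6 + (4 + 2*A))/3 = -2*(10 + 2*A)/3 = -(40 + 8*A)/6 = -20/3 - 4*A/3)
J(R, Q(5))*(-283 - 350) = (-20/3 - 4/3*1)*(-283 - 350) = (-20/3 - 4/3)*(-633) = -8*(-633) = 5064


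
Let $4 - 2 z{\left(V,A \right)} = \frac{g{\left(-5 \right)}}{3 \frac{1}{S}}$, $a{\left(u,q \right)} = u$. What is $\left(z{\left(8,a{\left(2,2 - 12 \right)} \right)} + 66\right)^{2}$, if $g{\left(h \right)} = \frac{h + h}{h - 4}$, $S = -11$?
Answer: $\frac{3575881}{729} \approx 4905.2$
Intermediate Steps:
$g{\left(h \right)} = \frac{2 h}{-4 + h}$
$z{\left(V,A \right)} = \frac{109}{27}$ ($z{\left(V,A \right)} = 2 - \frac{2 \left(-5\right) \frac{1}{-4 - 5} \frac{1}{3 \frac{1}{-11}}}{2} = 2 - \frac{2 \left(-5\right) \frac{1}{-9} \frac{1}{3 \left(- \frac{1}{11}\right)}}{2} = 2 - \frac{2 \left(-5\right) \left(- \frac{1}{9}\right) \frac{1}{- \frac{3}{11}}}{2} = 2 - \frac{\frac{10}{9} \left(- \frac{11}{3}\right)}{2} = 2 - - \frac{55}{27} = 2 + \frac{55}{27} = \frac{109}{27}$)
$\left(z{\left(8,a{\left(2,2 - 12 \right)} \right)} + 66\right)^{2} = \left(\frac{109}{27} + 66\right)^{2} = \left(\frac{1891}{27}\right)^{2} = \frac{3575881}{729}$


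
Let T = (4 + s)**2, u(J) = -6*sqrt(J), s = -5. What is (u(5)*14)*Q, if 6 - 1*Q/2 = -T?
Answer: -1176*sqrt(5) ≈ -2629.6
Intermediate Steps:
T = 1 (T = (4 - 5)**2 = (-1)**2 = 1)
Q = 14 (Q = 12 - (-2) = 12 - 2*(-1) = 12 + 2 = 14)
(u(5)*14)*Q = (-6*sqrt(5)*14)*14 = -84*sqrt(5)*14 = -1176*sqrt(5)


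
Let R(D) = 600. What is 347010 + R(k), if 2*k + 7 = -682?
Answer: 347610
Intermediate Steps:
k = -689/2 (k = -7/2 + (½)*(-682) = -7/2 - 341 = -689/2 ≈ -344.50)
347010 + R(k) = 347010 + 600 = 347610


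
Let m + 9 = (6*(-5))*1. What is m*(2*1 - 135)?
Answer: 5187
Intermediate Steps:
m = -39 (m = -9 + (6*(-5))*1 = -9 - 30*1 = -9 - 30 = -39)
m*(2*1 - 135) = -39*(2*1 - 135) = -39*(2 - 135) = -39*(-133) = 5187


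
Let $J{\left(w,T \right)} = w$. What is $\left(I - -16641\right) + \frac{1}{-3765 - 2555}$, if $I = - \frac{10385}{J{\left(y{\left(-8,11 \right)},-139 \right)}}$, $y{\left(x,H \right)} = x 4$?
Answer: $\frac{214444313}{12640} \approx 16966.0$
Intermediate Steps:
$y{\left(x,H \right)} = 4 x$
$I = \frac{10385}{32}$ ($I = - \frac{10385}{4 \left(-8\right)} = - \frac{10385}{-32} = \left(-10385\right) \left(- \frac{1}{32}\right) = \frac{10385}{32} \approx 324.53$)
$\left(I - -16641\right) + \frac{1}{-3765 - 2555} = \left(\frac{10385}{32} - -16641\right) + \frac{1}{-3765 - 2555} = \left(\frac{10385}{32} + 16641\right) + \frac{1}{-6320} = \frac{542897}{32} - \frac{1}{6320} = \frac{214444313}{12640}$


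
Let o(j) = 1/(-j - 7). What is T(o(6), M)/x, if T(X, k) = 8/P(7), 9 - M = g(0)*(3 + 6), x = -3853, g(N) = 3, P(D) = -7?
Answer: 8/26971 ≈ 0.00029662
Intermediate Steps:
o(j) = 1/(-7 - j)
M = -18 (M = 9 - 3*(3 + 6) = 9 - 3*9 = 9 - 1*27 = 9 - 27 = -18)
T(X, k) = -8/7 (T(X, k) = 8/(-7) = 8*(-⅐) = -8/7)
T(o(6), M)/x = -8/7/(-3853) = -8/7*(-1/3853) = 8/26971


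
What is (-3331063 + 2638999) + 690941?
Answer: -1123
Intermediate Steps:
(-3331063 + 2638999) + 690941 = -692064 + 690941 = -1123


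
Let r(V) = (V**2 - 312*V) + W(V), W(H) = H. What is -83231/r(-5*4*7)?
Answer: -83231/63140 ≈ -1.3182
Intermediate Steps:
r(V) = V**2 - 311*V (r(V) = (V**2 - 312*V) + V = V**2 - 311*V)
-83231/r(-5*4*7) = -83231*(-1/(140*(-311 - 5*4*7))) = -83231*(-1/(140*(-311 - 20*7))) = -83231*(-1/(140*(-311 - 140))) = -83231/((-140*(-451))) = -83231/63140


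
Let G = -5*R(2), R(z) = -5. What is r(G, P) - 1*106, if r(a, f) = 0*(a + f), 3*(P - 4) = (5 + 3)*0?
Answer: -106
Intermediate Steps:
P = 4 (P = 4 + ((5 + 3)*0)/3 = 4 + (8*0)/3 = 4 + (⅓)*0 = 4 + 0 = 4)
G = 25 (G = -5*(-5) = 25)
r(a, f) = 0
r(G, P) - 1*106 = 0 - 1*106 = 0 - 106 = -106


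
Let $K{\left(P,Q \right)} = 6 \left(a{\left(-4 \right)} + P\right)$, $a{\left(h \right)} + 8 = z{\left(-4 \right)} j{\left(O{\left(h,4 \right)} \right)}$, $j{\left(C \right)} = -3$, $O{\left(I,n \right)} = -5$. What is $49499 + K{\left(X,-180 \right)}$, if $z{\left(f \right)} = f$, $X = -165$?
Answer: $48533$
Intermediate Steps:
$a{\left(h \right)} = 4$ ($a{\left(h \right)} = -8 - -12 = -8 + 12 = 4$)
$K{\left(P,Q \right)} = 24 + 6 P$ ($K{\left(P,Q \right)} = 6 \left(4 + P\right) = 24 + 6 P$)
$49499 + K{\left(X,-180 \right)} = 49499 + \left(24 + 6 \left(-165\right)\right) = 49499 + \left(24 - 990\right) = 49499 - 966 = 48533$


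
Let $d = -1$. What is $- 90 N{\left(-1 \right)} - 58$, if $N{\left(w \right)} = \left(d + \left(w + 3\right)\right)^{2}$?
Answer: $-148$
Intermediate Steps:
$N{\left(w \right)} = \left(2 + w\right)^{2}$ ($N{\left(w \right)} = \left(-1 + \left(w + 3\right)\right)^{2} = \left(-1 + \left(3 + w\right)\right)^{2} = \left(2 + w\right)^{2}$)
$- 90 N{\left(-1 \right)} - 58 = - 90 \left(2 - 1\right)^{2} - 58 = - 90 \cdot 1^{2} - 58 = \left(-90\right) 1 - 58 = -90 - 58 = -148$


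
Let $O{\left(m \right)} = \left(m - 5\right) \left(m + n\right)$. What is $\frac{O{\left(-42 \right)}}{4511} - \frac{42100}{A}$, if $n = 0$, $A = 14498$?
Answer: $- \frac{80647024}{32700239} \approx -2.4663$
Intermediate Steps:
$O{\left(m \right)} = m \left(-5 + m\right)$ ($O{\left(m \right)} = \left(m - 5\right) \left(m + 0\right) = \left(-5 + m\right) m = m \left(-5 + m\right)$)
$\frac{O{\left(-42 \right)}}{4511} - \frac{42100}{A} = \frac{\left(-42\right) \left(-5 - 42\right)}{4511} - \frac{42100}{14498} = \left(-42\right) \left(-47\right) \frac{1}{4511} - \frac{21050}{7249} = 1974 \cdot \frac{1}{4511} - \frac{21050}{7249} = \frac{1974}{4511} - \frac{21050}{7249} = - \frac{80647024}{32700239}$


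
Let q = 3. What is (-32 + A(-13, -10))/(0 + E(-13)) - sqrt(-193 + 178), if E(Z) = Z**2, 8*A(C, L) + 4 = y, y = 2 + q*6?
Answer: -30/169 - I*sqrt(15) ≈ -0.17751 - 3.873*I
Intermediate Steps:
y = 20 (y = 2 + 3*6 = 2 + 18 = 20)
A(C, L) = 2 (A(C, L) = -1/2 + (1/8)*20 = -1/2 + 5/2 = 2)
(-32 + A(-13, -10))/(0 + E(-13)) - sqrt(-193 + 178) = (-32 + 2)/(0 + (-13)**2) - sqrt(-193 + 178) = -30/(0 + 169) - sqrt(-15) = -30/169 - I*sqrt(15)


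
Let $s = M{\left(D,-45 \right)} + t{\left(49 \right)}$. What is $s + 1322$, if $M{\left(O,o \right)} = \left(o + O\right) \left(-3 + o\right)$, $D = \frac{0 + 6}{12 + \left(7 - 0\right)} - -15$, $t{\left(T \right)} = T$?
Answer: $\frac{53121}{19} \approx 2795.8$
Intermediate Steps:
$D = \frac{291}{19}$ ($D = \frac{6}{12 + \left(7 + 0\right)} + 15 = \frac{6}{12 + 7} + 15 = \frac{6}{19} + 15 = \frac{291}{19} \approx 15.316$)
$M{\left(O,o \right)} = \left(-3 + o\right) \left(O + o\right)$ ($M{\left(O,o \right)} = \left(O + o\right) \left(-3 + o\right) = \left(-3 + o\right) \left(O + o\right)$)
$s = \frac{28003}{19}$ ($s = \left(\left(-45\right)^{2} - \frac{873}{19} - -135 + \frac{291}{19} \left(-45\right)\right) + 49 = \left(2025 - \frac{873}{19} + 135 - \frac{13095}{19}\right) + 49 = \frac{27072}{19} + 49 = \frac{28003}{19} \approx 1473.8$)
$s + 1322 = \frac{28003}{19} + 1322 = \frac{53121}{19}$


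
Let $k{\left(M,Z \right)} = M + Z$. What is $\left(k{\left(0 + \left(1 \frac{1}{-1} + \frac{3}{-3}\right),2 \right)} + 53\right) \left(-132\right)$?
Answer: $-6996$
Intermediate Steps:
$\left(k{\left(0 + \left(1 \frac{1}{-1} + \frac{3}{-3}\right),2 \right)} + 53\right) \left(-132\right) = \left(\left(\left(0 + \left(1 \frac{1}{-1} + \frac{3}{-3}\right)\right) + 2\right) + 53\right) \left(-132\right) = \left(\left(\left(0 + \left(1 \left(-1\right) + 3 \left(- \frac{1}{3}\right)\right)\right) + 2\right) + 53\right) \left(-132\right) = \left(\left(\left(0 - 2\right) + 2\right) + 53\right) \left(-132\right) = \left(\left(-2 + 2\right) + 53\right) \left(-132\right) = \left(0 + 53\right) \left(-132\right) = 53 \left(-132\right) = -6996$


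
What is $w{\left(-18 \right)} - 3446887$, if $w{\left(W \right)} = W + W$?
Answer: $-3446923$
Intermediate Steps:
$w{\left(W \right)} = 2 W$
$w{\left(-18 \right)} - 3446887 = 2 \left(-18\right) - 3446887 = -36 - 3446887 = -3446923$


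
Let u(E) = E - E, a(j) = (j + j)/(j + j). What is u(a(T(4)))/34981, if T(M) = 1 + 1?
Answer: 0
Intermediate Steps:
T(M) = 2
a(j) = 1 (a(j) = (2*j)/((2*j)) = (2*j)*(1/(2*j)) = 1)
u(E) = 0
u(a(T(4)))/34981 = 0/34981 = 0*(1/34981) = 0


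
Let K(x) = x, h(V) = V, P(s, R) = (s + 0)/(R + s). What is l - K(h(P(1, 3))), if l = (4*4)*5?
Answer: 319/4 ≈ 79.750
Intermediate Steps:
P(s, R) = s/(R + s)
l = 80 (l = 16*5 = 80)
l - K(h(P(1, 3))) = 80 - 1/(3 + 1) = 80 - 1/4 = 80 - 1*¼ = 80 - ¼ = 319/4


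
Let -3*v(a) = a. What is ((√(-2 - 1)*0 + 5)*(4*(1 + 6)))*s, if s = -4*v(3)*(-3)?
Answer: -1680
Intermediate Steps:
v(a) = -a/3
s = -12 (s = -(-4)*3/3*(-3) = -4*(-1)*(-3) = 4*(-3) = -12)
((√(-2 - 1)*0 + 5)*(4*(1 + 6)))*s = ((√(-2 - 1)*0 + 5)*(4*(1 + 6)))*(-12) = ((√(-3)*0 + 5)*(4*7))*(-12) = (((I*√3)*0 + 5)*28)*(-12) = ((0 + 5)*28)*(-12) = (5*28)*(-12) = 140*(-12) = -1680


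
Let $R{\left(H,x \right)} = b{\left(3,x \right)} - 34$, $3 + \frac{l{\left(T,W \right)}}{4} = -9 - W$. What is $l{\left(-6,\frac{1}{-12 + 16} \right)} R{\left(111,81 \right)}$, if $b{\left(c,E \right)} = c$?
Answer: $1519$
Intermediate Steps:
$l{\left(T,W \right)} = -48 - 4 W$ ($l{\left(T,W \right)} = -12 + 4 \left(-9 - W\right) = -12 - \left(36 + 4 W\right) = -48 - 4 W$)
$R{\left(H,x \right)} = -31$ ($R{\left(H,x \right)} = 3 - 34 = -31$)
$l{\left(-6,\frac{1}{-12 + 16} \right)} R{\left(111,81 \right)} = \left(-48 - \frac{4}{-12 + 16}\right) \left(-31\right) = \left(-48 - \frac{4}{4}\right) \left(-31\right) = \left(-48 - 1\right) \left(-31\right) = \left(-49\right) \left(-31\right) = 1519$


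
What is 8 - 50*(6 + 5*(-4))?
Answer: 708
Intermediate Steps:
8 - 50*(6 + 5*(-4)) = 8 - 50*(6 - 20) = 8 - 50*(-14) = 8 + 700 = 708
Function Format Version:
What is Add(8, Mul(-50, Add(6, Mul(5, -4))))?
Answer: 708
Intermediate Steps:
Add(8, Mul(-50, Add(6, Mul(5, -4)))) = Add(8, Mul(-50, Add(6, -20))) = Add(8, Mul(-50, -14)) = Add(8, 700) = 708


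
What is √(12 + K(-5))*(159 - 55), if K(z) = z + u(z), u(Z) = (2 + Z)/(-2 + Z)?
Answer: 208*√91/7 ≈ 283.46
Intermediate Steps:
u(Z) = (2 + Z)/(-2 + Z)
K(z) = z + (2 + z)/(-2 + z)
√(12 + K(-5))*(159 - 55) = √(12 + (2 + (-5)² - 1*(-5))/(-2 - 5))*(159 - 55) = √(12 + (2 + 25 + 5)/(-7))*104 = √(12 - ⅐*32)*104 = √(12 - 32/7)*104 = √(52/7)*104 = (2*√91/7)*104 = 208*√91/7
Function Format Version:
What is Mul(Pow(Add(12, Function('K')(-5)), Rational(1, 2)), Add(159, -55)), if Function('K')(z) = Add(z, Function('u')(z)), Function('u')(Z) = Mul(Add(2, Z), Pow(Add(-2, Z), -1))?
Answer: Mul(Rational(208, 7), Pow(91, Rational(1, 2))) ≈ 283.46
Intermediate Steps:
Function('u')(Z) = Mul(Pow(Add(-2, Z), -1), Add(2, Z))
Function('K')(z) = Add(z, Mul(Pow(Add(-2, z), -1), Add(2, z)))
Mul(Pow(Add(12, Function('K')(-5)), Rational(1, 2)), Add(159, -55)) = Mul(Pow(Add(12, Mul(Pow(Add(-2, -5), -1), Add(2, Pow(-5, 2), Mul(-1, -5)))), Rational(1, 2)), Add(159, -55)) = Mul(Pow(Add(12, Mul(Pow(-7, -1), Add(2, 25, 5))), Rational(1, 2)), 104) = Mul(Pow(Add(12, Mul(Rational(-1, 7), 32)), Rational(1, 2)), 104) = Mul(Pow(Add(12, Rational(-32, 7)), Rational(1, 2)), 104) = Mul(Pow(Rational(52, 7), Rational(1, 2)), 104) = Mul(Mul(Rational(2, 7), Pow(91, Rational(1, 2))), 104) = Mul(Rational(208, 7), Pow(91, Rational(1, 2)))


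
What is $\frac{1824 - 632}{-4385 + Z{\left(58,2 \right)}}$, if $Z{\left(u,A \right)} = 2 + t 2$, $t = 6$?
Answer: $- \frac{1192}{4371} \approx -0.27271$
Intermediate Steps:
$Z{\left(u,A \right)} = 14$ ($Z{\left(u,A \right)} = 2 + 6 \cdot 2 = 2 + 12 = 14$)
$\frac{1824 - 632}{-4385 + Z{\left(58,2 \right)}} = \frac{1824 - 632}{-4385 + 14} = \frac{1192}{-4371} = 1192 \left(- \frac{1}{4371}\right) = - \frac{1192}{4371}$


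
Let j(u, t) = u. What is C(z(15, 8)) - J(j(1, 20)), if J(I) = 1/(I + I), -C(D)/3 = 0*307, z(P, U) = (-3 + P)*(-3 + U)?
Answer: -½ ≈ -0.50000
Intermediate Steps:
C(D) = 0 (C(D) = -0*307 = -3*0 = 0)
J(I) = 1/(2*I)
C(z(15, 8)) - J(j(1, 20)) = 0 - 1/(2*1) = 0 - 1/2 = 0 - 1*½ = 0 - ½ = -½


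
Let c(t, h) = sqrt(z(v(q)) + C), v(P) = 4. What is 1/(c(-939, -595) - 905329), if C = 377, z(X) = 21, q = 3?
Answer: -905329/819620597843 - sqrt(398)/819620597843 ≈ -1.1046e-6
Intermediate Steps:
c(t, h) = sqrt(398) (c(t, h) = sqrt(21 + 377) = sqrt(398))
1/(c(-939, -595) - 905329) = 1/(sqrt(398) - 905329) = 1/(-905329 + sqrt(398))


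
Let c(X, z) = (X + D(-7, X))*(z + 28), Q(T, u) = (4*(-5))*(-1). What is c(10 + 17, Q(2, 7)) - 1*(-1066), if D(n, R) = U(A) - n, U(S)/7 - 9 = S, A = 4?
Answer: 7066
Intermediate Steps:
U(S) = 63 + 7*S
D(n, R) = 91 - n (D(n, R) = (63 + 7*4) - n = (63 + 28) - n = 91 - n)
Q(T, u) = 20 (Q(T, u) = -20*(-1) = 20)
c(X, z) = (28 + z)*(98 + X) (c(X, z) = (X + (91 - 1*(-7)))*(z + 28) = (X + (91 + 7))*(28 + z) = (X + 98)*(28 + z) = (98 + X)*(28 + z) = (28 + z)*(98 + X))
c(10 + 17, Q(2, 7)) - 1*(-1066) = (2744 + 28*(10 + 17) + 98*20 + (10 + 17)*20) - 1*(-1066) = (2744 + 28*27 + 1960 + 27*20) + 1066 = (2744 + 756 + 1960 + 540) + 1066 = 6000 + 1066 = 7066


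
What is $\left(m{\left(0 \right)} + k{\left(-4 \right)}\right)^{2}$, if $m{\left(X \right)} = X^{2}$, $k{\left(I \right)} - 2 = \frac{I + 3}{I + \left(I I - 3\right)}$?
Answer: $\frac{289}{81} \approx 3.5679$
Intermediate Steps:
$k{\left(I \right)} = 2 + \frac{3 + I}{-3 + I + I^{2}}$ ($k{\left(I \right)} = 2 + \frac{I + 3}{I + \left(I I - 3\right)} = 2 + \frac{3 + I}{I + \left(I^{2} - 3\right)} = 2 + \frac{3 + I}{I + \left(-3 + I^{2}\right)} = 2 + \frac{3 + I}{-3 + I + I^{2}}$)
$\left(m{\left(0 \right)} + k{\left(-4 \right)}\right)^{2} = \left(0^{2} + \frac{-3 + 2 \left(-4\right)^{2} + 3 \left(-4\right)}{-3 - 4 + \left(-4\right)^{2}}\right)^{2} = \left(0 + \frac{-3 + 2 \cdot 16 - 12}{-3 - 4 + 16}\right)^{2} = \left(0 + \frac{-3 + 32 - 12}{9}\right)^{2} = \left(0 + \frac{1}{9} \cdot 17\right)^{2} = \left(0 + \frac{17}{9}\right)^{2} = \left(\frac{17}{9}\right)^{2} = \frac{289}{81}$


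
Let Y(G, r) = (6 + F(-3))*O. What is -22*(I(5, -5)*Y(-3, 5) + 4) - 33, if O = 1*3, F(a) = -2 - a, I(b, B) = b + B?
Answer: -121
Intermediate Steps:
I(b, B) = B + b
O = 3
Y(G, r) = 21 (Y(G, r) = (6 + (-2 - 1*(-3)))*3 = (6 + (-2 + 3))*3 = (6 + 1)*3 = 7*3 = 21)
-22*(I(5, -5)*Y(-3, 5) + 4) - 33 = -22*((-5 + 5)*21 + 4) - 33 = -22*(0*21 + 4) - 33 = -22*(0 + 4) - 33 = -22*4 - 33 = -88 - 33 = -121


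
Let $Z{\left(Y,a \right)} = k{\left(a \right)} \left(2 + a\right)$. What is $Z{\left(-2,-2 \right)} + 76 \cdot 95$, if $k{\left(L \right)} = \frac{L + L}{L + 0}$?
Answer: $7220$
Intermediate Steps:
$k{\left(L \right)} = 2$ ($k{\left(L \right)} = \frac{2 L}{L} = 2$)
$Z{\left(Y,a \right)} = 4 + 2 a$ ($Z{\left(Y,a \right)} = 2 \left(2 + a\right) = 4 + 2 a$)
$Z{\left(-2,-2 \right)} + 76 \cdot 95 = \left(4 + 2 \left(-2\right)\right) + 76 \cdot 95 = \left(4 - 4\right) + 7220 = 0 + 7220 = 7220$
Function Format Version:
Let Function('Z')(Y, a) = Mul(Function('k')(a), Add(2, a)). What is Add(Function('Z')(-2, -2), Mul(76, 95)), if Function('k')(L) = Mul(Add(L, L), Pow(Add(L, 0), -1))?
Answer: 7220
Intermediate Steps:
Function('k')(L) = 2 (Function('k')(L) = Mul(Mul(2, L), Pow(L, -1)) = 2)
Function('Z')(Y, a) = Add(4, Mul(2, a)) (Function('Z')(Y, a) = Mul(2, Add(2, a)) = Add(4, Mul(2, a)))
Add(Function('Z')(-2, -2), Mul(76, 95)) = Add(Add(4, Mul(2, -2)), Mul(76, 95)) = Add(Add(4, -4), 7220) = Add(0, 7220) = 7220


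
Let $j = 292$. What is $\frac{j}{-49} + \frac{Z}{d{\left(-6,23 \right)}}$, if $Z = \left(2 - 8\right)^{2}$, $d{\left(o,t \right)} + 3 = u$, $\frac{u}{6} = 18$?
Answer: $- \frac{1376}{245} \approx -5.6163$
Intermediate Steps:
$u = 108$ ($u = 6 \cdot 18 = 108$)
$d{\left(o,t \right)} = 105$ ($d{\left(o,t \right)} = -3 + 108 = 105$)
$Z = 36$ ($Z = \left(-6\right)^{2} = 36$)
$\frac{j}{-49} + \frac{Z}{d{\left(-6,23 \right)}} = \frac{292}{-49} + \frac{36}{105} = 292 \left(- \frac{1}{49}\right) + 36 \cdot \frac{1}{105} = - \frac{292}{49} + \frac{12}{35} = - \frac{1376}{245}$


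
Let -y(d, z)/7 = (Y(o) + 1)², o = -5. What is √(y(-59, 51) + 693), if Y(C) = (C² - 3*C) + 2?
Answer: 35*I*√10 ≈ 110.68*I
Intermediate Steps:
Y(C) = 2 + C² - 3*C
y(d, z) = -12943 (y(d, z) = -7*((2 + (-5)² - 3*(-5)) + 1)² = -7*((2 + 25 + 15) + 1)² = -7*(42 + 1)² = -7*43² = -7*1849 = -12943)
√(y(-59, 51) + 693) = √(-12943 + 693) = √(-12250) = 35*I*√10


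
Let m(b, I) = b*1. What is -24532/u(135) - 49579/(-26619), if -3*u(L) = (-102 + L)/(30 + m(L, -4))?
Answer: 9795309199/26619 ≈ 3.6798e+5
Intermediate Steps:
m(b, I) = b
u(L) = -(-102 + L)/(3*(30 + L))
-24532/u(135) - 49579/(-26619) = -24532*3*(30 + 135)/(102 - 1*135) - 49579/(-26619) = -24532*495/(102 - 135) - 49579*(-1/26619) = -24532/((⅓)*(1/165)*(-33)) + 49579/26619 = -24532/(-1/15) + 49579/26619 = -24532*(-15) + 49579/26619 = 367980 + 49579/26619 = 9795309199/26619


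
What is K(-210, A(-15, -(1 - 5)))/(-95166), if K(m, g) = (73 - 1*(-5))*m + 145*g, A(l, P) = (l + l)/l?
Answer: 8045/47583 ≈ 0.16907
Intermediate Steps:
A(l, P) = 2 (A(l, P) = (2*l)/l = 2)
K(m, g) = 78*m + 145*g (K(m, g) = (73 + 5)*m + 145*g = 78*m + 145*g)
K(-210, A(-15, -(1 - 5)))/(-95166) = (78*(-210) + 145*2)/(-95166) = (-16380 + 290)*(-1/95166) = -16090*(-1/95166) = 8045/47583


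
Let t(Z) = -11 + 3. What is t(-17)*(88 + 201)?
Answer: -2312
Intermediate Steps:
t(Z) = -8
t(-17)*(88 + 201) = -8*(88 + 201) = -8*289 = -2312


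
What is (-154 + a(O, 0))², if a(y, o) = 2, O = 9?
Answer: 23104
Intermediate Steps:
(-154 + a(O, 0))² = (-154 + 2)² = (-152)² = 23104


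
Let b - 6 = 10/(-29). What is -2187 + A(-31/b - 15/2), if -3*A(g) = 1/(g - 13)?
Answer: -27956257/12783 ≈ -2187.0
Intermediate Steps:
b = 164/29 (b = 6 + 10/(-29) = 6 + 10*(-1/29) = 6 - 10/29 = 164/29 ≈ 5.6552)
A(g) = -1/(3*(-13 + g)) (A(g) = -1/(3*(g - 13)) = -1/(3*(-13 + g)))
-2187 + A(-31/b - 15/2) = -2187 - 1/(-39 + 3*(-31/164/29 - 15/2)) = -2187 - 1/(-39 + 3*(-31*29/164 - 15*1/2)) = -2187 - 1/(-39 + 3*(-899/164 - 15/2)) = -2187 - 1/(-39 + 3*(-2129/164)) = -2187 - 1/(-39 - 6387/164) = -2187 - 1/(-12783/164) = -2187 - 1*(-164/12783) = -2187 + 164/12783 = -27956257/12783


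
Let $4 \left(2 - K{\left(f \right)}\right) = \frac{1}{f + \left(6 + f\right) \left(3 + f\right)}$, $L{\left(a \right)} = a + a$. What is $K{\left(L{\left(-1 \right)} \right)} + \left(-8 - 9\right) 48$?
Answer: $- \frac{6513}{8} \approx -814.13$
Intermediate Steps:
$L{\left(a \right)} = 2 a$
$K{\left(f \right)} = 2 - \frac{1}{4 \left(f + \left(3 + f\right) \left(6 + f\right)\right)}$ ($K{\left(f \right)} = 2 - \frac{1}{4 \left(f + \left(6 + f\right) \left(3 + f\right)\right)} = 2 - \frac{1}{4 \left(f + \left(3 + f\right) \left(6 + f\right)\right)}$)
$K{\left(L{\left(-1 \right)} \right)} + \left(-8 - 9\right) 48 = \frac{143 + 8 \left(2 \left(-1\right)\right)^{2} + 80 \cdot 2 \left(-1\right)}{4 \left(18 + \left(2 \left(-1\right)\right)^{2} + 10 \cdot 2 \left(-1\right)\right)} + \left(-8 - 9\right) 48 = \frac{143 + 8 \left(-2\right)^{2} + 80 \left(-2\right)}{4 \left(18 + \left(-2\right)^{2} + 10 \left(-2\right)\right)} - 816 = \frac{143 + 8 \cdot 4 - 160}{4 \left(18 + 4 - 20\right)} - 816 = \frac{143 + 32 - 160}{4 \cdot 2} - 816 = \frac{1}{4} \cdot \frac{1}{2} \cdot 15 - 816 = \frac{15}{8} - 816 = - \frac{6513}{8}$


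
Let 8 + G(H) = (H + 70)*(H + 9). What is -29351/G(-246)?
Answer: -29351/41704 ≈ -0.70379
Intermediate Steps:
G(H) = -8 + (9 + H)*(70 + H) (G(H) = -8 + (H + 70)*(H + 9) = -8 + (70 + H)*(9 + H) = -8 + (9 + H)*(70 + H))
-29351/G(-246) = -29351/(622 + (-246)² + 79*(-246)) = -29351/(622 + 60516 - 19434) = -29351/41704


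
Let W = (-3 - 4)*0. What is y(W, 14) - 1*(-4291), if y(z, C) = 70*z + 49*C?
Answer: 4977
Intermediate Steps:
W = 0 (W = -7*0 = 0)
y(z, C) = 49*C + 70*z
y(W, 14) - 1*(-4291) = (49*14 + 70*0) - 1*(-4291) = (686 + 0) + 4291 = 686 + 4291 = 4977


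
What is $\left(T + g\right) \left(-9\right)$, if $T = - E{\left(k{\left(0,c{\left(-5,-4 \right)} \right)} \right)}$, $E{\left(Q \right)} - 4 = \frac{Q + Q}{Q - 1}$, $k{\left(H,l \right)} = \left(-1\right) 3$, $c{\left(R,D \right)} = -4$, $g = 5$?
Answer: $\frac{9}{2} \approx 4.5$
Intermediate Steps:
$k{\left(H,l \right)} = -3$
$E{\left(Q \right)} = 4 + \frac{2 Q}{-1 + Q}$ ($E{\left(Q \right)} = 4 + \frac{Q + Q}{Q - 1} = 4 + \frac{2 Q}{-1 + Q}$)
$T = - \frac{11}{2}$ ($T = - \frac{2 \left(-2 + 3 \left(-3\right)\right)}{-1 - 3} = - \frac{2 \left(-2 - 9\right)}{-4} = - \frac{2 \left(-1\right) \left(-11\right)}{4} = \left(-1\right) \frac{11}{2} = - \frac{11}{2} \approx -5.5$)
$\left(T + g\right) \left(-9\right) = \left(- \frac{11}{2} + 5\right) \left(-9\right) = \left(- \frac{1}{2}\right) \left(-9\right) = \frac{9}{2}$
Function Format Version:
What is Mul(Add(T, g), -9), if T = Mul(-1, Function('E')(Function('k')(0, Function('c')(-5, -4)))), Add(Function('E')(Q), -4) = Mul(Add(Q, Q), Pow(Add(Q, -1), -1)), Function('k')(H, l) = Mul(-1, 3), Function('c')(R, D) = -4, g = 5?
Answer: Rational(9, 2) ≈ 4.5000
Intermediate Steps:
Function('k')(H, l) = -3
Function('E')(Q) = Add(4, Mul(2, Q, Pow(Add(-1, Q), -1))) (Function('E')(Q) = Add(4, Mul(Add(Q, Q), Pow(Add(Q, -1), -1))) = Add(4, Mul(Mul(2, Q), Pow(Add(-1, Q), -1))) = Add(4, Mul(2, Q, Pow(Add(-1, Q), -1))))
T = Rational(-11, 2) (T = Mul(-1, Mul(2, Pow(Add(-1, -3), -1), Add(-2, Mul(3, -3)))) = Mul(-1, Mul(2, Pow(-4, -1), Add(-2, -9))) = Mul(-1, Mul(2, Rational(-1, 4), -11)) = Mul(-1, Rational(11, 2)) = Rational(-11, 2) ≈ -5.5000)
Mul(Add(T, g), -9) = Mul(Add(Rational(-11, 2), 5), -9) = Mul(Rational(-1, 2), -9) = Rational(9, 2)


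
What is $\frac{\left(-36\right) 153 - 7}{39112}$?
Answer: $- \frac{5515}{39112} \approx -0.14101$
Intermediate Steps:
$\frac{\left(-36\right) 153 - 7}{39112} = \left(-5508 - 7\right) \frac{1}{39112} = \left(-5515\right) \frac{1}{39112} = - \frac{5515}{39112}$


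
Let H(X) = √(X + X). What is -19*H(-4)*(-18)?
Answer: 684*I*√2 ≈ 967.32*I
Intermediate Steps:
H(X) = √2*√X (H(X) = √(2*X) = √2*√X)
-19*H(-4)*(-18) = -19*√2*√(-4)*(-18) = -19*√2*2*I*(-18) = -38*I*√2*(-18) = 684*I*√2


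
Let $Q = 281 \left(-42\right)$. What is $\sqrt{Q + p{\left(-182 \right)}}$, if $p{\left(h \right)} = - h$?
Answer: $2 i \sqrt{2905} \approx 107.8 i$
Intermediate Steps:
$Q = -11802$
$\sqrt{Q + p{\left(-182 \right)}} = \sqrt{-11802 - -182} = \sqrt{-11802 + 182} = \sqrt{-11620} = 2 i \sqrt{2905}$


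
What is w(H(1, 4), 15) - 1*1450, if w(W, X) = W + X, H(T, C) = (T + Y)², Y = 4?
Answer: -1410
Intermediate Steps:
H(T, C) = (4 + T)² (H(T, C) = (T + 4)² = (4 + T)²)
w(H(1, 4), 15) - 1*1450 = ((4 + 1)² + 15) - 1*1450 = (5² + 15) - 1450 = (25 + 15) - 1450 = 40 - 1450 = -1410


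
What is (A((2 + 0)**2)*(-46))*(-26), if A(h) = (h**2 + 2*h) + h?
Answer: 33488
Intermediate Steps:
A(h) = h**2 + 3*h
(A((2 + 0)**2)*(-46))*(-26) = (((2 + 0)**2*(3 + (2 + 0)**2))*(-46))*(-26) = ((2**2*(3 + 2**2))*(-46))*(-26) = ((4*(3 + 4))*(-46))*(-26) = ((4*7)*(-46))*(-26) = (28*(-46))*(-26) = -1288*(-26) = 33488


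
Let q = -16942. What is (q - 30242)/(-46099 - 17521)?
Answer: 11796/15905 ≈ 0.74165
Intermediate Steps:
(q - 30242)/(-46099 - 17521) = (-16942 - 30242)/(-46099 - 17521) = -47184/(-63620) = -47184*(-1/63620) = 11796/15905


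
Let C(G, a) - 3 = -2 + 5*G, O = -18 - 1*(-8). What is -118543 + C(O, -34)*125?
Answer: -124668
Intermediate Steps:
O = -10 (O = -18 + 8 = -10)
C(G, a) = 1 + 5*G (C(G, a) = 3 + (-2 + 5*G) = 1 + 5*G)
-118543 + C(O, -34)*125 = -118543 + (1 + 5*(-10))*125 = -118543 + (1 - 50)*125 = -118543 - 49*125 = -118543 - 6125 = -124668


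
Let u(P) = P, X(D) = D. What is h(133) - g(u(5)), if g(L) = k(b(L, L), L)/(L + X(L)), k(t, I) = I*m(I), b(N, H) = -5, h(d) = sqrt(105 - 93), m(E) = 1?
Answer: -1/2 + 2*sqrt(3) ≈ 2.9641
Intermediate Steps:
h(d) = 2*sqrt(3) (h(d) = sqrt(12) = 2*sqrt(3))
k(t, I) = I (k(t, I) = I*1 = I)
g(L) = 1/2 (g(L) = L/(L + L) = L/((2*L)) = L*(1/(2*L)) = 1/2)
h(133) - g(u(5)) = 2*sqrt(3) - 1*1/2 = 2*sqrt(3) - 1/2 = -1/2 + 2*sqrt(3)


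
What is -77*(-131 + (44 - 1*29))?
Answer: 8932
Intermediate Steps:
-77*(-131 + (44 - 1*29)) = -77*(-131 + (44 - 29)) = -77*(-131 + 15) = -77*(-116) = 8932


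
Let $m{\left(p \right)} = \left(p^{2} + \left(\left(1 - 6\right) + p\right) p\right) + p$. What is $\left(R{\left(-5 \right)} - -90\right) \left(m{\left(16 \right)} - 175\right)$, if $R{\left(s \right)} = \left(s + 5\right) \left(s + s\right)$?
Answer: $24570$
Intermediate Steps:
$m{\left(p \right)} = p + p^{2} + p \left(-5 + p\right)$ ($m{\left(p \right)} = \left(p^{2} + \left(\left(1 - 6\right) + p\right) p\right) + p = \left(p^{2} + \left(-5 + p\right) p\right) + p = \left(p^{2} + p \left(-5 + p\right)\right) + p = p + p^{2} + p \left(-5 + p\right)$)
$R{\left(s \right)} = 2 s \left(5 + s\right)$ ($R{\left(s \right)} = \left(5 + s\right) 2 s = 2 s \left(5 + s\right)$)
$\left(R{\left(-5 \right)} - -90\right) \left(m{\left(16 \right)} - 175\right) = \left(2 \left(-5\right) \left(5 - 5\right) - -90\right) \left(2 \cdot 16 \left(-2 + 16\right) - 175\right) = \left(2 \left(-5\right) 0 + 90\right) \left(2 \cdot 16 \cdot 14 - 175\right) = \left(0 + 90\right) \left(448 - 175\right) = 90 \cdot 273 = 24570$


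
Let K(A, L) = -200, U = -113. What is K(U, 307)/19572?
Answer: -50/4893 ≈ -0.010219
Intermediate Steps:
K(U, 307)/19572 = -200/19572 = -200*1/19572 = -50/4893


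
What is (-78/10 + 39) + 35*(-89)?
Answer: -15419/5 ≈ -3083.8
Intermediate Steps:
(-78/10 + 39) + 35*(-89) = (-78*1/10 + 39) - 3115 = (-39/5 + 39) - 3115 = 156/5 - 3115 = -15419/5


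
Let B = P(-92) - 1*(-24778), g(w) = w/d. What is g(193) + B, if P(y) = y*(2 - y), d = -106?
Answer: 1709587/106 ≈ 16128.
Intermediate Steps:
g(w) = -w/106 (g(w) = w/(-106) = w*(-1/106) = -w/106)
B = 16130 (B = -92*(2 - 1*(-92)) - 1*(-24778) = -92*(2 + 92) + 24778 = -92*94 + 24778 = -8648 + 24778 = 16130)
g(193) + B = -1/106*193 + 16130 = -193/106 + 16130 = 1709587/106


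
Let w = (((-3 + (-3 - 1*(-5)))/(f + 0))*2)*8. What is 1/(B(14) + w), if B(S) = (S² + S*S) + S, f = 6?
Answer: 3/1210 ≈ 0.0024793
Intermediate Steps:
w = -8/3 (w = (((-3 + (-3 - 1*(-5)))/(6 + 0))*2)*8 = (((-3 + (-3 + 5))/6)*2)*8 = (((-3 + 2)*(⅙))*2)*8 = (-1*⅙*2)*8 = -⅙*2*8 = -⅓*8 = -8/3 ≈ -2.6667)
B(S) = S + 2*S² (B(S) = (S² + S²) + S = 2*S² + S = S + 2*S²)
1/(B(14) + w) = 1/(14*(1 + 2*14) - 8/3) = 1/(14*(1 + 28) - 8/3) = 1/(14*29 - 8/3) = 1/(406 - 8/3) = 1/(1210/3) = 3/1210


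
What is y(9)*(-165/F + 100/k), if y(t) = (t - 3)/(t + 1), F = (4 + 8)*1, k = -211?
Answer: -7203/844 ≈ -8.5344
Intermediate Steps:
F = 12 (F = 12*1 = 12)
y(t) = (-3 + t)/(1 + t)
y(9)*(-165/F + 100/k) = ((-3 + 9)/(1 + 9))*(-165/12 + 100/(-211)) = (6/10)*(-165*1/12 + 100*(-1/211)) = ((1/10)*6)*(-55/4 - 100/211) = (3/5)*(-12005/844) = -7203/844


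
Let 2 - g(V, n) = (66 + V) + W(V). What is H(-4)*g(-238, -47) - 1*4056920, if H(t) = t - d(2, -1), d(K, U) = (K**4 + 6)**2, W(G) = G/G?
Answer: -4141344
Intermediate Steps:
W(G) = 1
g(V, n) = -65 - V (g(V, n) = 2 - ((66 + V) + 1) = 2 - (67 + V) = 2 + (-67 - V) = -65 - V)
d(K, U) = (6 + K**4)**2
H(t) = -484 + t (H(t) = t - (6 + 2**4)**2 = t - (6 + 16)**2 = t - 1*22**2 = t - 1*484 = t - 484 = -484 + t)
H(-4)*g(-238, -47) - 1*4056920 = (-484 - 4)*(-65 - 1*(-238)) - 1*4056920 = -488*(-65 + 238) - 4056920 = -488*173 - 4056920 = -84424 - 4056920 = -4141344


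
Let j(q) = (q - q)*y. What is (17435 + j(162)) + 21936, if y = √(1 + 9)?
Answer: 39371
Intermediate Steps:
y = √10 ≈ 3.1623
j(q) = 0 (j(q) = (q - q)*√10 = 0*√10 = 0)
(17435 + j(162)) + 21936 = (17435 + 0) + 21936 = 17435 + 21936 = 39371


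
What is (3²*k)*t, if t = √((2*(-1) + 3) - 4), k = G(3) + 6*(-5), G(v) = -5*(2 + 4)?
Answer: -540*I*√3 ≈ -935.31*I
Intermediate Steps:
G(v) = -30 (G(v) = -5*6 = -30)
k = -60 (k = -30 + 6*(-5) = -30 - 30 = -60)
t = I*√3 (t = √((-2 + 3) - 4) = √(1 - 4) = √(-3) = I*√3 ≈ 1.732*I)
(3²*k)*t = (3²*(-60))*(I*√3) = (9*(-60))*(I*√3) = -540*I*√3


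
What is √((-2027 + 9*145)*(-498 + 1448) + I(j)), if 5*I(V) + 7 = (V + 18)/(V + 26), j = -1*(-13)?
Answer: I*√26081394690/195 ≈ 828.19*I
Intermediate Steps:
j = 13
I(V) = -7/5 + (18 + V)/(5*(26 + V)) (I(V) = -7/5 + ((V + 18)/(V + 26))/5 = -7/5 + ((18 + V)/(26 + V))/5 = -7/5 + (18 + V)/(5*(26 + V)))
√((-2027 + 9*145)*(-498 + 1448) + I(j)) = √((-2027 + 9*145)*(-498 + 1448) + 2*(-82 - 3*13)/(5*(26 + 13))) = √((-2027 + 1305)*950 + (⅖)*(-82 - 39)/39) = √(-722*950 + (⅖)*(1/39)*(-121)) = √(-685900 - 242/195) = √(-133750742/195) = I*√26081394690/195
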